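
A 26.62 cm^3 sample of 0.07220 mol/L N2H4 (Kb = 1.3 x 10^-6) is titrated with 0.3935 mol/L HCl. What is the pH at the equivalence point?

4.66

n(N2H4) = 0.07220 x 0.02662 = 0.001922 mol; V(HCl) at equivalence = 0.001922/0.3935 = 0.004884 L.
At equivalence the base is fully converted to N2H5+; total volume = 0.03150 L, so [N2H5+] = 0.001922/0.03150 = 0.06101 M.
Ka(N2H5+) = Kw/Kb = 1.0e-14 / 1.3 x 10^-6 = 7.69e-9.
[H^+] = sqrt(Ka x [N2H5+]) = sqrt(7.69e-9 x 0.06101) = 2.17e-5 M.
pH = -log(2.17e-5) = 4.66.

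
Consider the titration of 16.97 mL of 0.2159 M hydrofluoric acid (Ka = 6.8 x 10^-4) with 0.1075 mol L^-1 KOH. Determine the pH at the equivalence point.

n(HF) = 0.2159 x 0.01697 = 0.003664 mol; V(KOH) at equivalence = 0.003664/0.1075 = 0.03408 L.
At equivalence all the acid is converted to F-; total volume = 0.01697 + 0.03408 = 0.05105 L, so [F-] = 0.003664/0.05105 = 0.07177 M.
Kb = Kw/Ka = 1.0e-14 / 6.8 x 10^-4 = 1.47e-11.
[OH^-] = sqrt(Kb x [F-]) = sqrt(1.47e-11 x 0.07177) = 1.03e-6 M.
pOH = 5.99, so pH = 14.00 - 5.99 = 8.01.

8.01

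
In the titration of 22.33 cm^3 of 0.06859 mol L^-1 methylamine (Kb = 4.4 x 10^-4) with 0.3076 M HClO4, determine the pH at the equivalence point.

5.95

n(CH3NH2) = 0.06859 x 0.02233 = 0.001532 mol; V(HClO4) at equivalence = 0.001532/0.3076 = 0.004979 L.
At equivalence the base is fully converted to CH3NH3+; total volume = 0.02731 L, so [CH3NH3+] = 0.001532/0.02731 = 0.05608 M.
Ka(CH3NH3+) = Kw/Kb = 1.0e-14 / 4.4 x 10^-4 = 2.27e-11.
[H^+] = sqrt(Ka x [CH3NH3+]) = sqrt(2.27e-11 x 0.05608) = 1.13e-6 M.
pH = -log(1.13e-6) = 5.95.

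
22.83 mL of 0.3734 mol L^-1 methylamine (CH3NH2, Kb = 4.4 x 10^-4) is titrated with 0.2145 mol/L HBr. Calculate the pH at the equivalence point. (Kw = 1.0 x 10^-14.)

n(CH3NH2) = 0.3734 x 0.02283 = 0.008525 mol; V(HBr) at equivalence = 0.008525/0.2145 = 0.03974 L.
At equivalence the base is fully converted to CH3NH3+; total volume = 0.06257 L, so [CH3NH3+] = 0.008525/0.06257 = 0.1362 M.
Ka(CH3NH3+) = Kw/Kb = 1.0e-14 / 4.4 x 10^-4 = 2.27e-11.
[H^+] = sqrt(Ka x [CH3NH3+]) = sqrt(2.27e-11 x 0.1362) = 1.76e-6 M.
pH = -log(1.76e-6) = 5.75.

5.75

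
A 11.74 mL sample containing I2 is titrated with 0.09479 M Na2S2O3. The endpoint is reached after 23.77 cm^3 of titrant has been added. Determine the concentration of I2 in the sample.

n(Na2S2O3) = 0.09479 x 0.02377 = 0.002253 mol.
From the balanced equation, 2 mol Na2S2O3 reacts with 1 mol I2, so n(I2) = 0.002253 x 1/2 = 0.001127 mol.
[I2] = 0.001127 / 0.01174 L = 0.0960 M.

0.0960 M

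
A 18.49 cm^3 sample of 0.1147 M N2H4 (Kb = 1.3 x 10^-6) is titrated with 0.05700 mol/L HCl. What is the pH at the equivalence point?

4.77

n(N2H4) = 0.1147 x 0.01849 = 0.002121 mol; V(HCl) at equivalence = 0.002121/0.05700 = 0.03721 L.
At equivalence the base is fully converted to N2H5+; total volume = 0.05570 L, so [N2H5+] = 0.002121/0.05570 = 0.03808 M.
Ka(N2H5+) = Kw/Kb = 1.0e-14 / 1.3 x 10^-6 = 7.69e-9.
[H^+] = sqrt(Ka x [N2H5+]) = sqrt(7.69e-9 x 0.03808) = 1.71e-5 M.
pH = -log(1.71e-5) = 4.77.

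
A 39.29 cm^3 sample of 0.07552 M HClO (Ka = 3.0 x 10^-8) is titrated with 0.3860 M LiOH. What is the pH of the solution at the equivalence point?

n(HClO) = 0.07552 x 0.03929 = 0.002967 mol; V(LiOH) at equivalence = 0.002967/0.3860 = 0.007687 L.
At equivalence all the acid is converted to ClO-; total volume = 0.03929 + 0.007687 = 0.04698 L, so [ClO-] = 0.002967/0.04698 = 0.06316 M.
Kb = Kw/Ka = 1.0e-14 / 3.0 x 10^-8 = 3.33e-7.
[OH^-] = sqrt(Kb x [ClO-]) = sqrt(3.33e-7 x 0.06316) = 0.000145 M.
pOH = 3.84, so pH = 14.00 - 3.84 = 10.16.

10.16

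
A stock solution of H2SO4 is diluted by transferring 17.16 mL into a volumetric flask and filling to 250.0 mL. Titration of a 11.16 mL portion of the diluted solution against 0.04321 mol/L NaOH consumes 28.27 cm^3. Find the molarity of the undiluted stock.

n(NaOH) = 0.04321 x 0.02827 = 0.001222 mol.
n(H2SO4) in the aliquot = 0.001222 x 1/2 = 0.0006108 mol.
[diluted H2SO4] = 0.0006108 / 0.01116 = 0.05473 M.
Dilution factor = 250.0/17.16 = 14.57, so [stock] = 0.05473 x 14.57 = 0.797 M.

0.797 M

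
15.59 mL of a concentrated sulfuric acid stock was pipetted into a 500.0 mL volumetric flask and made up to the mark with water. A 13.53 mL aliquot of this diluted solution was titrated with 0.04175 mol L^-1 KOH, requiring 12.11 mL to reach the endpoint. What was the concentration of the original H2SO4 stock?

n(KOH) = 0.04175 x 0.01211 = 0.0005056 mol.
n(H2SO4) in the aliquot = 0.0005056 x 1/2 = 0.0002528 mol.
[diluted H2SO4] = 0.0002528 / 0.01353 = 0.01868 M.
Dilution factor = 500.0/15.59 = 32.07, so [stock] = 0.01868 x 32.07 = 0.599 M.

0.599 M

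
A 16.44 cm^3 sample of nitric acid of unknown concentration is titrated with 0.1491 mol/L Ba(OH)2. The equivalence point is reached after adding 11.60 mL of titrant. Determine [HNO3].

n(Ba(OH)2) delivered = 0.1491 x 0.01160 = 0.001730 mol.
The reaction is 2 HNO3 + 1 Ba(OH)2, so n(HNO3) = 0.001730 x 2/1 = 0.003459 mol.
[HNO3] = 0.003459 mol / 0.01644 L = 0.210 M.

0.210 M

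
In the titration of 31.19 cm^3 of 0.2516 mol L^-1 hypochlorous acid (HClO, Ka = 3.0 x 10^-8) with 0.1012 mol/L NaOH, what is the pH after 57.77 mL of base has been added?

Initial n(HClO) = 0.2516 x 0.03119 = 0.007847 mol.
n(NaOH) added = 0.1012 x 0.05777 = 0.005846 mol, converting that many moles of HClO to ClO-.
Remaining n(HClO) = 0.002001 mol; n(ClO-) = 0.005846 mol.
By Henderson-Hasselbalch, pH = pKa + log([A^-]/[HA]) = 7.52 + log(0.005846/0.002001) = 7.52 + (+0.47) = 7.99.

7.99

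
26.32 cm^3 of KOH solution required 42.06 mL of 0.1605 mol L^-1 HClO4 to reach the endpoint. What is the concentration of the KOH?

n(HClO4) delivered = 0.1605 x 0.04206 = 0.006751 mol.
For a 1:1 reaction, n(KOH) = 0.006751 mol.
[KOH] = 0.006751 mol / 0.02632 L = 0.256 M.

0.256 M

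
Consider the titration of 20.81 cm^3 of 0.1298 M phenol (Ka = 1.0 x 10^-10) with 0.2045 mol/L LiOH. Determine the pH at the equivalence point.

n(C6H5OH) = 0.1298 x 0.02081 = 0.002701 mol; V(LiOH) at equivalence = 0.002701/0.2045 = 0.01321 L.
At equivalence all the acid is converted to C6H5O-; total volume = 0.02081 + 0.01321 = 0.03402 L, so [C6H5O-] = 0.002701/0.03402 = 0.07940 M.
Kb = Kw/Ka = 1.0e-14 / 1.0 x 10^-10 = 0.000100.
[OH^-] = sqrt(Kb x [C6H5O-]) = sqrt(0.000100 x 0.07940) = 0.00282 M.
pOH = 2.55, so pH = 14.00 - 2.55 = 11.45.

11.45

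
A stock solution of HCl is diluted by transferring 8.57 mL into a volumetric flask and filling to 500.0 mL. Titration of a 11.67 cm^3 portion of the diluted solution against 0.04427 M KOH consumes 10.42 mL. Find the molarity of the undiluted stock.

2.31 M

n(KOH) = 0.04427 x 0.01042 = 0.0004613 mol.
n(HCl) in the aliquot = 0.0004613 mol.
[diluted HCl] = 0.0004613 / 0.01167 = 0.03953 M.
Dilution factor = 500.0/8.570 = 58.34, so [stock] = 0.03953 x 58.34 = 2.31 M.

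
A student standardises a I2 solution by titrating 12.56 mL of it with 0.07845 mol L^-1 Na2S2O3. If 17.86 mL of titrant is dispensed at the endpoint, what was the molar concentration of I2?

0.0558 M

n(Na2S2O3) = 0.07845 x 0.01786 = 0.001401 mol.
From the balanced equation, 2 mol Na2S2O3 reacts with 1 mol I2, so n(I2) = 0.001401 x 1/2 = 0.0007006 mol.
[I2] = 0.0007006 / 0.01256 L = 0.0558 M.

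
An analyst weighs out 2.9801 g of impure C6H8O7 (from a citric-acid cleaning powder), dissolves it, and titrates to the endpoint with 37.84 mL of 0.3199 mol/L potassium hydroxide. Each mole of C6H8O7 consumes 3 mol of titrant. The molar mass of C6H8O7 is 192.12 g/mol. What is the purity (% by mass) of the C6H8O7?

n(KOH) = 0.3199 x 0.03784 = 0.01211 mol.
n(C6H8O7) = 0.01211 / 3 = 0.004035 mol.
mass of C6H8O7 = 0.004035 x 192.12 = 0.7752 g.
% purity = 0.7752 / 2.9801 x 100 = 26.0%.

26.0%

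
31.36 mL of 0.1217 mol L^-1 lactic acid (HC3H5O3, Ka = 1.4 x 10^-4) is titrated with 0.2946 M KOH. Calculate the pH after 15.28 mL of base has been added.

12.17

n(acid) = 0.1217 x 0.03136 = 0.003817 mol; n(KOH) added = 0.2946 x 0.01528 = 0.004501 mol.
Base is in excess by 0.004501 - 0.003817 = 0.0006850 mol in a total volume of 0.04664 L.
[OH^-] = 0.0006850/0.04664 = 0.01469 M, so pOH = 1.83 and pH = 14.00 - 1.83 = 12.17.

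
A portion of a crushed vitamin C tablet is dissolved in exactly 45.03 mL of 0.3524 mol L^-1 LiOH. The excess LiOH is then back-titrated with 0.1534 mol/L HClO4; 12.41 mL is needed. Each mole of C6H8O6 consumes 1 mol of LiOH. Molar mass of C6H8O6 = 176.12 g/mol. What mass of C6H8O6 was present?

2.46 g

Total n(LiOH) added = 0.3524 x 0.04503 = 0.01587 mol.
n(HClO4) used = 0.1534 x 0.01241 = 0.001904 mol, which equals the excess n(LiOH).
So n(LiOH) consumed by the sample = 0.01587 - 0.001904 = 0.01396 mol.
n(C6H8O6) = 0.01396 / 1 = 0.01396 mol.
mass = 0.01396 mol x 176.12 g/mol = 2.46 g.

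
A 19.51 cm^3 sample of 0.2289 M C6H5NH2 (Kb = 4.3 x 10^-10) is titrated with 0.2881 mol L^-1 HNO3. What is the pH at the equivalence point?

n(C6H5NH2) = 0.2289 x 0.01951 = 0.004466 mol; V(HNO3) at equivalence = 0.004466/0.2881 = 0.01550 L.
At equivalence the base is fully converted to C6H5NH3+; total volume = 0.03501 L, so [C6H5NH3+] = 0.004466/0.03501 = 0.1276 M.
Ka(C6H5NH3+) = Kw/Kb = 1.0e-14 / 4.3 x 10^-10 = 2.33e-5.
[H^+] = sqrt(Ka x [C6H5NH3+]) = sqrt(2.33e-5 x 0.1276) = 0.00172 M.
pH = -log(0.00172) = 2.76.

2.76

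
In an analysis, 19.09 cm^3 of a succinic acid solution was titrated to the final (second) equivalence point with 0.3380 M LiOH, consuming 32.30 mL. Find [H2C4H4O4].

0.286 M

n(LiOH) = 0.3380 x 0.03230 = 0.01092 mol.
At the final (second) equivalence point, 2 mol OH^- react per mol H2C4H4O4, so n(H2C4H4O4) = 0.01092 / 2 = 0.005459 mol.
[H2C4H4O4] = 0.005459 / 0.01909 L = 0.286 M.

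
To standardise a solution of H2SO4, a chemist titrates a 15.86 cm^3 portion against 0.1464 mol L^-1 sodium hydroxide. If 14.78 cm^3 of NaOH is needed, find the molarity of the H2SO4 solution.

0.0682 M

n(NaOH) delivered = 0.1464 x 0.01478 = 0.002164 mol.
The reaction is 1 H2SO4 + 2 NaOH, so n(H2SO4) = 0.002164 x 1/2 = 0.001082 mol.
[H2SO4] = 0.001082 mol / 0.01586 L = 0.0682 M.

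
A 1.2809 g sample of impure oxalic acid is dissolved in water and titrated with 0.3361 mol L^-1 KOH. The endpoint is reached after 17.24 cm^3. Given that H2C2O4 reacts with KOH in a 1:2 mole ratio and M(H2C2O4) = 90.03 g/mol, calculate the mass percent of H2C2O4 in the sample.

n(KOH) = 0.3361 x 0.01724 = 0.005794 mol.
n(H2C2O4) = 0.005794 / 2 = 0.002897 mol.
mass of H2C2O4 = 0.002897 x 90.03 = 0.2608 g.
% purity = 0.2608 / 1.2809 x 100 = 20.4%.

20.4%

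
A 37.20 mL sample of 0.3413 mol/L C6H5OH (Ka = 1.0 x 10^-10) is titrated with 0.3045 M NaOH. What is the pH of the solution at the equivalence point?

11.60

n(C6H5OH) = 0.3413 x 0.03720 = 0.01270 mol; V(NaOH) at equivalence = 0.01270/0.3045 = 0.04170 L.
At equivalence all the acid is converted to C6H5O-; total volume = 0.03720 + 0.04170 = 0.07890 L, so [C6H5O-] = 0.01270/0.07890 = 0.1609 M.
Kb = Kw/Ka = 1.0e-14 / 1.0 x 10^-10 = 0.000100.
[OH^-] = sqrt(Kb x [C6H5O-]) = sqrt(0.000100 x 0.1609) = 0.00401 M.
pOH = 2.40, so pH = 14.00 - 2.40 = 11.60.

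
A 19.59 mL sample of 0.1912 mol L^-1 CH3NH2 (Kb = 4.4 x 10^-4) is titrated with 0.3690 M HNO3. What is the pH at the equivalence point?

n(CH3NH2) = 0.1912 x 0.01959 = 0.003746 mol; V(HNO3) at equivalence = 0.003746/0.3690 = 0.01015 L.
At equivalence the base is fully converted to CH3NH3+; total volume = 0.02974 L, so [CH3NH3+] = 0.003746/0.02974 = 0.1259 M.
Ka(CH3NH3+) = Kw/Kb = 1.0e-14 / 4.4 x 10^-4 = 2.27e-11.
[H^+] = sqrt(Ka x [CH3NH3+]) = sqrt(2.27e-11 x 0.1259) = 1.69e-6 M.
pH = -log(1.69e-6) = 5.77.

5.77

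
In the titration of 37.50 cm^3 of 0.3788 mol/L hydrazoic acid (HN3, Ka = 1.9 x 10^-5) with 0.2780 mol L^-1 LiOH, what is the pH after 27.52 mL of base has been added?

Initial n(HN3) = 0.3788 x 0.03750 = 0.01421 mol.
n(LiOH) added = 0.2780 x 0.02752 = 0.007651 mol, converting that many moles of HN3 to N3-.
Remaining n(HN3) = 0.006554 mol; n(N3-) = 0.007651 mol.
By Henderson-Hasselbalch, pH = pKa + log([A^-]/[HA]) = 4.72 + log(0.007651/0.006554) = 4.72 + (+0.07) = 4.79.

4.79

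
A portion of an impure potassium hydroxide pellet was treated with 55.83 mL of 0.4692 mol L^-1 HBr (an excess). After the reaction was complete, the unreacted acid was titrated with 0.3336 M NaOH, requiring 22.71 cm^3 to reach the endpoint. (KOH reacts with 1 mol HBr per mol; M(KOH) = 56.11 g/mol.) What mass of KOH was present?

1.04 g

Total n(HBr) added = 0.4692 x 0.05583 = 0.02620 mol.
n(NaOH) used = 0.3336 x 0.02271 = 0.007576 mol, which equals the excess n(HBr).
So n(HBr) consumed by the sample = 0.02620 - 0.007576 = 0.01862 mol.
n(KOH) = 0.01862 / 1 = 0.01862 mol.
mass = 0.01862 mol x 56.11 g/mol = 1.04 g.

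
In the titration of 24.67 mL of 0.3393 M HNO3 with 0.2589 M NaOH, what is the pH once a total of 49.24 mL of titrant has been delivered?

n(acid) = 0.3393 x 0.02467 = 0.008371 mol; n(NaOH) added = 0.2589 x 0.04924 = 0.01275 mol.
Base is in excess by 0.01275 - 0.008371 = 0.004378 mol in a total volume of 0.07391 L.
[OH^-] = 0.004378/0.07391 = 0.05923 M, so pOH = 1.23 and pH = 14.00 - 1.23 = 12.77.

12.77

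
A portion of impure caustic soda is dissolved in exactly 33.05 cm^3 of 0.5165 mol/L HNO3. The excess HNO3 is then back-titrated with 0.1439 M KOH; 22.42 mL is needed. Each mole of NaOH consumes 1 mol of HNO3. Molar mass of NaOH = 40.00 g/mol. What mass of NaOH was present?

Total n(HNO3) added = 0.5165 x 0.03305 = 0.01707 mol.
n(KOH) used = 0.1439 x 0.02242 = 0.003226 mol, which equals the excess n(HNO3).
So n(HNO3) consumed by the sample = 0.01707 - 0.003226 = 0.01384 mol.
n(NaOH) = 0.01384 / 1 = 0.01384 mol.
mass = 0.01384 mol x 40.00 g/mol = 0.554 g.

0.554 g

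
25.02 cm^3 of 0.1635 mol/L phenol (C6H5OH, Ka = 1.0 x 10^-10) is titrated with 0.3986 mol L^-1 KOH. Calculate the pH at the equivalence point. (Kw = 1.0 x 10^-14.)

n(C6H5OH) = 0.1635 x 0.02502 = 0.004091 mol; V(KOH) at equivalence = 0.004091/0.3986 = 0.01026 L.
At equivalence all the acid is converted to C6H5O-; total volume = 0.02502 + 0.01026 = 0.03528 L, so [C6H5O-] = 0.004091/0.03528 = 0.1159 M.
Kb = Kw/Ka = 1.0e-14 / 1.0 x 10^-10 = 0.000100.
[OH^-] = sqrt(Kb x [C6H5O-]) = sqrt(0.000100 x 0.1159) = 0.00341 M.
pOH = 2.47, so pH = 14.00 - 2.47 = 11.53.

11.53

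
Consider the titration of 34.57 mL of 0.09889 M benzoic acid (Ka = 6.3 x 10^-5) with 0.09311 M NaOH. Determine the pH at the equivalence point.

8.44

n(C6H5COOH) = 0.09889 x 0.03457 = 0.003419 mol; V(NaOH) at equivalence = 0.003419/0.09311 = 0.03672 L.
At equivalence all the acid is converted to C6H5COO-; total volume = 0.03457 + 0.03672 = 0.07129 L, so [C6H5COO-] = 0.003419/0.07129 = 0.04796 M.
Kb = Kw/Ka = 1.0e-14 / 6.3 x 10^-5 = 1.59e-10.
[OH^-] = sqrt(Kb x [C6H5COO-]) = sqrt(1.59e-10 x 0.04796) = 2.76e-6 M.
pOH = 5.56, so pH = 14.00 - 5.56 = 8.44.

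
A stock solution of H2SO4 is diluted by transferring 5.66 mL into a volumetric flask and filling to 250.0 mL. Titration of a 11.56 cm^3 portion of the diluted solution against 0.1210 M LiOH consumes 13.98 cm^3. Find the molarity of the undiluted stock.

3.23 M

n(LiOH) = 0.1210 x 0.01398 = 0.001692 mol.
n(H2SO4) in the aliquot = 0.001692 x 1/2 = 0.0008458 mol.
[diluted H2SO4] = 0.0008458 / 0.01156 = 0.07317 M.
Dilution factor = 250.0/5.660 = 44.17, so [stock] = 0.07317 x 44.17 = 3.23 M.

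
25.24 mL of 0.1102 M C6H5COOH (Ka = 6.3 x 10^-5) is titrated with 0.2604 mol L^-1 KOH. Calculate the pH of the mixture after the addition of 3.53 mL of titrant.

Initial n(C6H5COOH) = 0.1102 x 0.02524 = 0.002781 mol.
n(KOH) added = 0.2604 x 0.003530 = 0.0009192 mol, converting that many moles of C6H5COOH to C6H5COO-.
Remaining n(C6H5COOH) = 0.001862 mol; n(C6H5COO-) = 0.0009192 mol.
By Henderson-Hasselbalch, pH = pKa + log([A^-]/[HA]) = 4.20 + log(0.0009192/0.001862) = 4.20 + (-0.31) = 3.89.

3.89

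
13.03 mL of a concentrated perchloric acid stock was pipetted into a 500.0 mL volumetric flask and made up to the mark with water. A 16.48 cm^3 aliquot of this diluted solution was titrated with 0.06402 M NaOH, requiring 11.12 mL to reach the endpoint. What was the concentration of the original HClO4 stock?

1.66 M

n(NaOH) = 0.06402 x 0.01112 = 0.0007119 mol.
n(HClO4) in the aliquot = 0.0007119 mol.
[diluted HClO4] = 0.0007119 / 0.01648 = 0.04320 M.
Dilution factor = 500.0/13.03 = 38.37, so [stock] = 0.04320 x 38.37 = 1.66 M.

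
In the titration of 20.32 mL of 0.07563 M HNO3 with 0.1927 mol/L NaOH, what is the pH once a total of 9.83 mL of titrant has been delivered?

n(acid) = 0.07563 x 0.02032 = 0.001537 mol; n(NaOH) added = 0.1927 x 0.009830 = 0.001894 mol.
Base is in excess by 0.001894 - 0.001537 = 0.0003574 mol in a total volume of 0.03015 L.
[OH^-] = 0.0003574/0.03015 = 0.01186 M, so pOH = 1.93 and pH = 14.00 - 1.93 = 12.07.

12.07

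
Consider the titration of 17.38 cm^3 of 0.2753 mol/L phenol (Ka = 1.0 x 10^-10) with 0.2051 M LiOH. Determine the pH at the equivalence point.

11.54

n(C6H5OH) = 0.2753 x 0.01738 = 0.004785 mol; V(LiOH) at equivalence = 0.004785/0.2051 = 0.02333 L.
At equivalence all the acid is converted to C6H5O-; total volume = 0.01738 + 0.02333 = 0.04071 L, so [C6H5O-] = 0.004785/0.04071 = 0.1175 M.
Kb = Kw/Ka = 1.0e-14 / 1.0 x 10^-10 = 0.000100.
[OH^-] = sqrt(Kb x [C6H5O-]) = sqrt(0.000100 x 0.1175) = 0.00343 M.
pOH = 2.46, so pH = 14.00 - 2.46 = 11.54.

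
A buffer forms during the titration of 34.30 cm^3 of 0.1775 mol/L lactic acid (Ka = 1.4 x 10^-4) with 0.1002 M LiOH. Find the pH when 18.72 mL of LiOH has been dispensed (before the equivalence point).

3.50

Initial n(HC3H5O3) = 0.1775 x 0.03430 = 0.006088 mol.
n(LiOH) added = 0.1002 x 0.01872 = 0.001876 mol, converting that many moles of HC3H5O3 to C3H5O3-.
Remaining n(HC3H5O3) = 0.004213 mol; n(C3H5O3-) = 0.001876 mol.
By Henderson-Hasselbalch, pH = pKa + log([A^-]/[HA]) = 3.85 + log(0.001876/0.004213) = 3.85 + (-0.35) = 3.50.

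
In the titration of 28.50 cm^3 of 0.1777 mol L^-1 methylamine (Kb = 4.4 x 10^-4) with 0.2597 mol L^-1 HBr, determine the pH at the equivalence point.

5.81

n(CH3NH2) = 0.1777 x 0.02850 = 0.005064 mol; V(HBr) at equivalence = 0.005064/0.2597 = 0.01950 L.
At equivalence the base is fully converted to CH3NH3+; total volume = 0.04800 L, so [CH3NH3+] = 0.005064/0.04800 = 0.1055 M.
Ka(CH3NH3+) = Kw/Kb = 1.0e-14 / 4.4 x 10^-4 = 2.27e-11.
[H^+] = sqrt(Ka x [CH3NH3+]) = sqrt(2.27e-11 x 0.1055) = 1.55e-6 M.
pH = -log(1.55e-6) = 5.81.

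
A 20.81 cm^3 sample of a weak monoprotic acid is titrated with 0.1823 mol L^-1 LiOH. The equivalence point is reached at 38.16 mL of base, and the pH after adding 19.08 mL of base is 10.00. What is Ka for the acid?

1.0 x 10^-10

19.08 mL is half of the equivalence volume, so this is the half-equivalence point where [HA] = [A^-].
At half-equivalence pH = pKa, so pKa = 10.00.
Ka = 10^(-10.00) = 1.0 x 10^-10.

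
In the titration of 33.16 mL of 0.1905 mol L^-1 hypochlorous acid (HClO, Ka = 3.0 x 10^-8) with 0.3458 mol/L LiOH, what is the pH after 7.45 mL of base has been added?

Initial n(HClO) = 0.1905 x 0.03316 = 0.006317 mol.
n(LiOH) added = 0.3458 x 0.007450 = 0.002576 mol, converting that many moles of HClO to ClO-.
Remaining n(HClO) = 0.003741 mol; n(ClO-) = 0.002576 mol.
By Henderson-Hasselbalch, pH = pKa + log([A^-]/[HA]) = 7.52 + log(0.002576/0.003741) = 7.52 + (-0.16) = 7.36.

7.36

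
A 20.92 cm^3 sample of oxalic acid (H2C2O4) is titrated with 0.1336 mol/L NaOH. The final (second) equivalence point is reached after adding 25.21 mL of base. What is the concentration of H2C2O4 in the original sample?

0.0805 M

n(NaOH) = 0.1336 x 0.02521 = 0.003368 mol.
At the final (second) equivalence point, 2 mol OH^- react per mol H2C2O4, so n(H2C2O4) = 0.003368 / 2 = 0.001684 mol.
[H2C2O4] = 0.001684 / 0.02092 L = 0.0805 M.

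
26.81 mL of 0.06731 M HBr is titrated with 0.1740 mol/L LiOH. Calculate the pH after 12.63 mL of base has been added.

n(acid) = 0.06731 x 0.02681 = 0.001805 mol; n(LiOH) added = 0.1740 x 0.01263 = 0.002198 mol.
Base is in excess by 0.002198 - 0.001805 = 0.0003930 mol in a total volume of 0.03944 L.
[OH^-] = 0.0003930/0.03944 = 0.009965 M, so pOH = 2.00 and pH = 14.00 - 2.00 = 12.00.

12.00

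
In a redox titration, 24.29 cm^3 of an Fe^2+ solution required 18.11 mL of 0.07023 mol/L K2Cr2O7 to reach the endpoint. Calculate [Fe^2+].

n(K2Cr2O7) = 0.07023 x 0.01811 = 0.001272 mol.
From the balanced equation, 1 mol K2Cr2O7 reacts with 6 mol Fe^2+, so n(Fe^2+) = 0.001272 x 6/1 = 0.007631 mol.
[Fe^2+] = 0.007631 / 0.02429 L = 0.314 M.

0.314 M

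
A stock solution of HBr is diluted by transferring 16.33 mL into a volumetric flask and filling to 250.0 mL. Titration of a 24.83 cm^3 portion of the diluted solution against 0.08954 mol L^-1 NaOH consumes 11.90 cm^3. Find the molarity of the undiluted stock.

0.657 M

n(NaOH) = 0.08954 x 0.01190 = 0.001066 mol.
n(HBr) in the aliquot = 0.001066 mol.
[diluted HBr] = 0.001066 / 0.02483 = 0.04291 M.
Dilution factor = 250.0/16.33 = 15.31, so [stock] = 0.04291 x 15.31 = 0.657 M.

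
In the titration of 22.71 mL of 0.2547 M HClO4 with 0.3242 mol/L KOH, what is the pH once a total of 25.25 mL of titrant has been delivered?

n(acid) = 0.2547 x 0.02271 = 0.005784 mol; n(KOH) added = 0.3242 x 0.02525 = 0.008186 mol.
Base is in excess by 0.008186 - 0.005784 = 0.002402 mol in a total volume of 0.04796 L.
[OH^-] = 0.002402/0.04796 = 0.05008 M, so pOH = 1.30 and pH = 14.00 - 1.30 = 12.70.

12.70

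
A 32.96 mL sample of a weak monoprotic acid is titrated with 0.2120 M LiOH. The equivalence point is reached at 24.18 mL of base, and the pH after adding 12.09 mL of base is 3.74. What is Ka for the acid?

12.09 mL is half of the equivalence volume, so this is the half-equivalence point where [HA] = [A^-].
At half-equivalence pH = pKa, so pKa = 3.74.
Ka = 10^(-3.74) = 1.8 x 10^-4.

1.8 x 10^-4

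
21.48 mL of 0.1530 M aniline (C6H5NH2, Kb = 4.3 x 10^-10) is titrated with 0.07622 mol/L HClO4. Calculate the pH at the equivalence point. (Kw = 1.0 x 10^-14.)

2.96

n(C6H5NH2) = 0.1530 x 0.02148 = 0.003286 mol; V(HClO4) at equivalence = 0.003286/0.07622 = 0.04312 L.
At equivalence the base is fully converted to C6H5NH3+; total volume = 0.06460 L, so [C6H5NH3+] = 0.003286/0.06460 = 0.05088 M.
Ka(C6H5NH3+) = Kw/Kb = 1.0e-14 / 4.3 x 10^-10 = 2.33e-5.
[H^+] = sqrt(Ka x [C6H5NH3+]) = sqrt(2.33e-5 x 0.05088) = 0.00109 M.
pH = -log(0.00109) = 2.96.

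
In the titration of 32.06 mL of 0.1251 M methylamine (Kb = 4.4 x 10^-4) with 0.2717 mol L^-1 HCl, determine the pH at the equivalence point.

n(CH3NH2) = 0.1251 x 0.03206 = 0.004011 mol; V(HCl) at equivalence = 0.004011/0.2717 = 0.01476 L.
At equivalence the base is fully converted to CH3NH3+; total volume = 0.04682 L, so [CH3NH3+] = 0.004011/0.04682 = 0.08566 M.
Ka(CH3NH3+) = Kw/Kb = 1.0e-14 / 4.4 x 10^-4 = 2.27e-11.
[H^+] = sqrt(Ka x [CH3NH3+]) = sqrt(2.27e-11 x 0.08566) = 1.40e-6 M.
pH = -log(1.40e-6) = 5.86.

5.86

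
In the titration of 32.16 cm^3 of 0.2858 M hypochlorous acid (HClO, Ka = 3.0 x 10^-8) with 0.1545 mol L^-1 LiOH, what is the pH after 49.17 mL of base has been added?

Initial n(HClO) = 0.2858 x 0.03216 = 0.009191 mol.
n(LiOH) added = 0.1545 x 0.04917 = 0.007597 mol, converting that many moles of HClO to ClO-.
Remaining n(HClO) = 0.001595 mol; n(ClO-) = 0.007597 mol.
By Henderson-Hasselbalch, pH = pKa + log([A^-]/[HA]) = 7.52 + log(0.007597/0.001595) = 7.52 + (+0.68) = 8.20.

8.20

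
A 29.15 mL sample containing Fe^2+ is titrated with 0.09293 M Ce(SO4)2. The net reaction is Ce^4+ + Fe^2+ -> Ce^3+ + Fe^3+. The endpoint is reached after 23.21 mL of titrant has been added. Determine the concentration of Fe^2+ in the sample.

0.0740 M

n(Ce(SO4)2) = 0.09293 x 0.02321 = 0.002157 mol.
From the balanced equation, 1 mol Ce(SO4)2 reacts with 1 mol Fe^2+, so n(Fe^2+) = 0.002157 x 1/1 = 0.002157 mol.
[Fe^2+] = 0.002157 / 0.02915 L = 0.0740 M.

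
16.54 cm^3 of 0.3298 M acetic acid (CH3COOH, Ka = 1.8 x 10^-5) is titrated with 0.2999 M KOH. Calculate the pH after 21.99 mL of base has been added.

12.47

n(acid) = 0.3298 x 0.01654 = 0.005455 mol; n(KOH) added = 0.2999 x 0.02199 = 0.006595 mol.
Base is in excess by 0.006595 - 0.005455 = 0.001140 mol in a total volume of 0.03853 L.
[OH^-] = 0.001140/0.03853 = 0.02958 M, so pOH = 1.53 and pH = 14.00 - 1.53 = 12.47.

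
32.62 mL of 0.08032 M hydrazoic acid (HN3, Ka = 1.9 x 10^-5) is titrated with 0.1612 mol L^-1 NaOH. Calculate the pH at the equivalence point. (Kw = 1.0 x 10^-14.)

8.73

n(HN3) = 0.08032 x 0.03262 = 0.002620 mol; V(NaOH) at equivalence = 0.002620/0.1612 = 0.01625 L.
At equivalence all the acid is converted to N3-; total volume = 0.03262 + 0.01625 = 0.04887 L, so [N3-] = 0.002620/0.04887 = 0.05361 M.
Kb = Kw/Ka = 1.0e-14 / 1.9 x 10^-5 = 5.26e-10.
[OH^-] = sqrt(Kb x [N3-]) = sqrt(5.26e-10 x 0.05361) = 5.31e-6 M.
pOH = 5.27, so pH = 14.00 - 5.27 = 8.73.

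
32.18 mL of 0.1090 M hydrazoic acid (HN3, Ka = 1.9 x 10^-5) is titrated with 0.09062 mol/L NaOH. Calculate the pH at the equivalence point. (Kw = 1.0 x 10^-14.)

n(HN3) = 0.1090 x 0.03218 = 0.003508 mol; V(NaOH) at equivalence = 0.003508/0.09062 = 0.03871 L.
At equivalence all the acid is converted to N3-; total volume = 0.03218 + 0.03871 = 0.07089 L, so [N3-] = 0.003508/0.07089 = 0.04948 M.
Kb = Kw/Ka = 1.0e-14 / 1.9 x 10^-5 = 5.26e-10.
[OH^-] = sqrt(Kb x [N3-]) = sqrt(5.26e-10 x 0.04948) = 5.10e-6 M.
pOH = 5.29, so pH = 14.00 - 5.29 = 8.71.

8.71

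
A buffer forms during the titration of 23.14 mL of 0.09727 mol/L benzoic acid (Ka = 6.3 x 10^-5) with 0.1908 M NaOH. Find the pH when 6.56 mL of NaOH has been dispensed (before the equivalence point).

4.30

Initial n(C6H5COOH) = 0.09727 x 0.02314 = 0.002251 mol.
n(NaOH) added = 0.1908 x 0.006560 = 0.001252 mol, converting that many moles of C6H5COOH to C6H5COO-.
Remaining n(C6H5COOH) = 0.0009992 mol; n(C6H5COO-) = 0.001252 mol.
By Henderson-Hasselbalch, pH = pKa + log([A^-]/[HA]) = 4.20 + log(0.001252/0.0009992) = 4.20 + (+0.10) = 4.30.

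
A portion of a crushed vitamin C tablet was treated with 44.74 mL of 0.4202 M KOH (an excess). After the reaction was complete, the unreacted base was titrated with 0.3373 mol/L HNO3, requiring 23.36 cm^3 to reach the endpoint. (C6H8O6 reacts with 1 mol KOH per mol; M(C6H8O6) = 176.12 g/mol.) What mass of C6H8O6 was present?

Total n(KOH) added = 0.4202 x 0.04474 = 0.01880 mol.
n(HNO3) used = 0.3373 x 0.02336 = 0.007879 mol, which equals the excess n(KOH).
So n(KOH) consumed by the sample = 0.01880 - 0.007879 = 0.01092 mol.
n(C6H8O6) = 0.01092 / 1 = 0.01092 mol.
mass = 0.01092 mol x 176.12 g/mol = 1.92 g.

1.92 g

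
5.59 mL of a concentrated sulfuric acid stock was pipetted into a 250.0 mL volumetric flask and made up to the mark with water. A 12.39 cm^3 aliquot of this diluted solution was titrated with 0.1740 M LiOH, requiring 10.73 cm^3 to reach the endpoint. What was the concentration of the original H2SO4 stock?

3.37 M

n(LiOH) = 0.1740 x 0.01073 = 0.001867 mol.
n(H2SO4) in the aliquot = 0.001867 x 1/2 = 0.0009335 mol.
[diluted H2SO4] = 0.0009335 / 0.01239 = 0.07534 M.
Dilution factor = 250.0/5.590 = 44.72, so [stock] = 0.07534 x 44.72 = 3.37 M.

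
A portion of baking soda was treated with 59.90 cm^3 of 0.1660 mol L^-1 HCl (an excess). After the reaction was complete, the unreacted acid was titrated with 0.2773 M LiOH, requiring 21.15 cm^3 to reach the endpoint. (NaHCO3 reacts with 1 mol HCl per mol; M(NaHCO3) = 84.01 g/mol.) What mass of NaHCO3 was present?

Total n(HCl) added = 0.1660 x 0.05990 = 0.009943 mol.
n(LiOH) used = 0.2773 x 0.02115 = 0.005865 mol, which equals the excess n(HCl).
So n(HCl) consumed by the sample = 0.009943 - 0.005865 = 0.004079 mol.
n(NaHCO3) = 0.004079 / 1 = 0.004079 mol.
mass = 0.004079 mol x 84.01 g/mol = 0.343 g.

0.343 g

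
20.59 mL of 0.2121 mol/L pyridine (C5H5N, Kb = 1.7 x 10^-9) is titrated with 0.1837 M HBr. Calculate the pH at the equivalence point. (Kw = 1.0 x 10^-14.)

3.12

n(C5H5N) = 0.2121 x 0.02059 = 0.004367 mol; V(HBr) at equivalence = 0.004367/0.1837 = 0.02377 L.
At equivalence the base is fully converted to C5H5NH+; total volume = 0.04436 L, so [C5H5NH+] = 0.004367/0.04436 = 0.09844 M.
Ka(C5H5NH+) = Kw/Kb = 1.0e-14 / 1.7 x 10^-9 = 5.88e-6.
[H^+] = sqrt(Ka x [C5H5NH+]) = sqrt(5.88e-6 x 0.09844) = 0.000761 M.
pH = -log(0.000761) = 3.12.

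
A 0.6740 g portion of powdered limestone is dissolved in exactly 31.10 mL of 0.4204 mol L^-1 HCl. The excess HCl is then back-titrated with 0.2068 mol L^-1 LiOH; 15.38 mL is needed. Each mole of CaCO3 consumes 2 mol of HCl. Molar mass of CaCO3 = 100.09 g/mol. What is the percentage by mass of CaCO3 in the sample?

Total n(HCl) added = 0.4204 x 0.03110 = 0.01307 mol.
n(LiOH) used = 0.2068 x 0.01538 = 0.003181 mol, which equals the excess n(HCl).
So n(HCl) consumed by the sample = 0.01307 - 0.003181 = 0.009894 mol.
n(CaCO3) = 0.009894 / 2 = 0.004947 mol.
mass CaCO3 = 0.004947 x 100.09 = 0.4951 g, so %CaCO3 = 0.4951/0.6740 x 100 = 73.5%.

73.5%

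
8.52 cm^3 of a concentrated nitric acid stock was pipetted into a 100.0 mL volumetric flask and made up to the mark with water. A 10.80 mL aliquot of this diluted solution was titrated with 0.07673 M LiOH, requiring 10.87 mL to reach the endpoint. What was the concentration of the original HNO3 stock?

0.906 M

n(LiOH) = 0.07673 x 0.01087 = 0.0008341 mol.
n(HNO3) in the aliquot = 0.0008341 mol.
[diluted HNO3] = 0.0008341 / 0.01080 = 0.07723 M.
Dilution factor = 100.0/8.520 = 11.74, so [stock] = 0.07723 x 11.74 = 0.906 M.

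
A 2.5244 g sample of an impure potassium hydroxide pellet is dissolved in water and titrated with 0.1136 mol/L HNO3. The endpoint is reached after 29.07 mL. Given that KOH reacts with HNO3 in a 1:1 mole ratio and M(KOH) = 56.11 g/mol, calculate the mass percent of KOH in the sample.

n(HNO3) = 0.1136 x 0.02907 = 0.003302 mol.
n(KOH) = 0.003302 / 1 = 0.003302 mol.
mass of KOH = 0.003302 x 56.11 = 0.1853 g.
% purity = 0.1853 / 2.5244 x 100 = 7.34%.

7.34%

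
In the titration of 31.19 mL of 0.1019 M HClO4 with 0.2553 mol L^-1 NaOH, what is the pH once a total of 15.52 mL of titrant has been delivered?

12.22

n(acid) = 0.1019 x 0.03119 = 0.003178 mol; n(NaOH) added = 0.2553 x 0.01552 = 0.003962 mol.
Base is in excess by 0.003962 - 0.003178 = 0.0007840 mol in a total volume of 0.04671 L.
[OH^-] = 0.0007840/0.04671 = 0.01678 M, so pOH = 1.78 and pH = 14.00 - 1.78 = 12.22.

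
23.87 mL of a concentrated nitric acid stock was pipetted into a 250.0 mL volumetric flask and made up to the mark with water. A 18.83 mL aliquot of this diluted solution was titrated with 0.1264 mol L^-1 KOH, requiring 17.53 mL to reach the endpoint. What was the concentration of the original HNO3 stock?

1.23 M

n(KOH) = 0.1264 x 0.01753 = 0.002216 mol.
n(HNO3) in the aliquot = 0.002216 mol.
[diluted HNO3] = 0.002216 / 0.01883 = 0.1177 M.
Dilution factor = 250.0/23.87 = 10.47, so [stock] = 0.1177 x 10.47 = 1.23 M.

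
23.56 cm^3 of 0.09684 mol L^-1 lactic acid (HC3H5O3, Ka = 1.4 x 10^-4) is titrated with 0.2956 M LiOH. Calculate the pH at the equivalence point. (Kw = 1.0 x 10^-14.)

n(HC3H5O3) = 0.09684 x 0.02356 = 0.002282 mol; V(LiOH) at equivalence = 0.002282/0.2956 = 0.007718 L.
At equivalence all the acid is converted to C3H5O3-; total volume = 0.02356 + 0.007718 = 0.03128 L, so [C3H5O3-] = 0.002282/0.03128 = 0.07294 M.
Kb = Kw/Ka = 1.0e-14 / 1.4 x 10^-4 = 7.14e-11.
[OH^-] = sqrt(Kb x [C3H5O3-]) = sqrt(7.14e-11 x 0.07294) = 2.28e-6 M.
pOH = 5.64, so pH = 14.00 - 5.64 = 8.36.

8.36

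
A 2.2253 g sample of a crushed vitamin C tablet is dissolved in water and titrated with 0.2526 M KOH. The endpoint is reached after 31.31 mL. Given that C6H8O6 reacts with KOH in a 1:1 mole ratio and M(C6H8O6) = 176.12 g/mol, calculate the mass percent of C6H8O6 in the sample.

n(KOH) = 0.2526 x 0.03131 = 0.007909 mol.
n(C6H8O6) = 0.007909 / 1 = 0.007909 mol.
mass of C6H8O6 = 0.007909 x 176.12 = 1.393 g.
% purity = 1.393 / 2.2253 x 100 = 62.6%.

62.6%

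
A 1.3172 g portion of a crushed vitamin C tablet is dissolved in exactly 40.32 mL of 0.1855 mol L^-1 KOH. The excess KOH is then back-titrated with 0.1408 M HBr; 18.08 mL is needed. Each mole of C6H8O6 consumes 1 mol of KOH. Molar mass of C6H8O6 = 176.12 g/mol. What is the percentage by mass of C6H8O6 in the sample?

Total n(KOH) added = 0.1855 x 0.04032 = 0.007479 mol.
n(HBr) used = 0.1408 x 0.01808 = 0.002546 mol, which equals the excess n(KOH).
So n(KOH) consumed by the sample = 0.007479 - 0.002546 = 0.004934 mol.
n(C6H8O6) = 0.004934 / 1 = 0.004934 mol.
mass C6H8O6 = 0.004934 x 176.12 = 0.8689 g, so %C6H8O6 = 0.8689/1.3172 x 100 = 66.0%.

66.0%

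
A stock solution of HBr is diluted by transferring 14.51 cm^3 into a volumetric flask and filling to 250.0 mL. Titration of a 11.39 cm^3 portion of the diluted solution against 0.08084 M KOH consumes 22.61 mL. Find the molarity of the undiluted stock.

n(KOH) = 0.08084 x 0.02261 = 0.001828 mol.
n(HBr) in the aliquot = 0.001828 mol.
[diluted HBr] = 0.001828 / 0.01139 = 0.1605 M.
Dilution factor = 250.0/14.51 = 17.23, so [stock] = 0.1605 x 17.23 = 2.76 M.

2.76 M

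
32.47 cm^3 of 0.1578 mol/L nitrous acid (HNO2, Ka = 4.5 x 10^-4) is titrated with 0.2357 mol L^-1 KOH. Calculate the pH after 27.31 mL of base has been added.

n(acid) = 0.1578 x 0.03247 = 0.005124 mol; n(KOH) added = 0.2357 x 0.02731 = 0.006437 mol.
Base is in excess by 0.006437 - 0.005124 = 0.001313 mol in a total volume of 0.05978 L.
[OH^-] = 0.001313/0.05978 = 0.02197 M, so pOH = 1.66 and pH = 14.00 - 1.66 = 12.34.

12.34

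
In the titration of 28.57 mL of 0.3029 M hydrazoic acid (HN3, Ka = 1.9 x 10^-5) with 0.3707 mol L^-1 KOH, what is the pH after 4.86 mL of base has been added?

4.14

Initial n(HN3) = 0.3029 x 0.02857 = 0.008654 mol.
n(KOH) added = 0.3707 x 0.004860 = 0.001802 mol, converting that many moles of HN3 to N3-.
Remaining n(HN3) = 0.006852 mol; n(N3-) = 0.001802 mol.
By Henderson-Hasselbalch, pH = pKa + log([A^-]/[HA]) = 4.72 + log(0.001802/0.006852) = 4.72 + (-0.58) = 4.14.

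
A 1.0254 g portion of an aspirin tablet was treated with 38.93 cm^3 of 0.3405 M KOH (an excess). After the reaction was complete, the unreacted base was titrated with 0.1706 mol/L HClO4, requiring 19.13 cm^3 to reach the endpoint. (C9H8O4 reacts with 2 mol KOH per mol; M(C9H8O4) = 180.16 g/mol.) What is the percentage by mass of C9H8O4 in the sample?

87.8%

Total n(KOH) added = 0.3405 x 0.03893 = 0.01326 mol.
n(HClO4) used = 0.1706 x 0.01913 = 0.003264 mol, which equals the excess n(KOH).
So n(KOH) consumed by the sample = 0.01326 - 0.003264 = 0.009992 mol.
n(C9H8O4) = 0.009992 / 2 = 0.004996 mol.
mass C9H8O4 = 0.004996 x 180.16 = 0.9001 g, so %C9H8O4 = 0.9001/1.0254 x 100 = 87.8%.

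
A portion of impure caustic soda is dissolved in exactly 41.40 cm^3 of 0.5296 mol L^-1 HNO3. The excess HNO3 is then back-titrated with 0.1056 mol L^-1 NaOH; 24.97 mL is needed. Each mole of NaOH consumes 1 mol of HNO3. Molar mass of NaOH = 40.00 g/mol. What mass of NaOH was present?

0.772 g

Total n(HNO3) added = 0.5296 x 0.04140 = 0.02193 mol.
n(NaOH) used = 0.1056 x 0.02497 = 0.002637 mol, which equals the excess n(HNO3).
So n(HNO3) consumed by the sample = 0.02193 - 0.002637 = 0.01929 mol.
n(NaOH) = 0.01929 / 1 = 0.01929 mol.
mass = 0.01929 mol x 40.00 g/mol = 0.772 g.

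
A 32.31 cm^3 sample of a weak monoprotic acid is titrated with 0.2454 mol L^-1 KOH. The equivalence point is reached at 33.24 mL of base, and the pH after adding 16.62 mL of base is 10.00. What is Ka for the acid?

1.0 x 10^-10

16.62 mL is half of the equivalence volume, so this is the half-equivalence point where [HA] = [A^-].
At half-equivalence pH = pKa, so pKa = 10.00.
Ka = 10^(-10.00) = 1.0 x 10^-10.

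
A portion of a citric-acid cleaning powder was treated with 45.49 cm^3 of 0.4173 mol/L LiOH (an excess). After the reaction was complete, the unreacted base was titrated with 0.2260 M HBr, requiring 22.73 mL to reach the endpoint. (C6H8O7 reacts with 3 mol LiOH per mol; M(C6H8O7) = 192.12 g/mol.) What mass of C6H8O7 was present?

0.887 g

Total n(LiOH) added = 0.4173 x 0.04549 = 0.01898 mol.
n(HBr) used = 0.2260 x 0.02273 = 0.005137 mol, which equals the excess n(LiOH).
So n(LiOH) consumed by the sample = 0.01898 - 0.005137 = 0.01385 mol.
n(C6H8O7) = 0.01385 / 3 = 0.004615 mol.
mass = 0.004615 mol x 192.12 g/mol = 0.887 g.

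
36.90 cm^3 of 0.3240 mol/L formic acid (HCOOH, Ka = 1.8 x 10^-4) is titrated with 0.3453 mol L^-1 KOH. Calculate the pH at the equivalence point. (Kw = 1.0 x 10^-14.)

n(HCOOH) = 0.3240 x 0.03690 = 0.01196 mol; V(KOH) at equivalence = 0.01196/0.3453 = 0.03462 L.
At equivalence all the acid is converted to HCOO-; total volume = 0.03690 + 0.03462 = 0.07152 L, so [HCOO-] = 0.01196/0.07152 = 0.1672 M.
Kb = Kw/Ka = 1.0e-14 / 1.8 x 10^-4 = 5.56e-11.
[OH^-] = sqrt(Kb x [HCOO-]) = sqrt(5.56e-11 x 0.1672) = 3.05e-6 M.
pOH = 5.52, so pH = 14.00 - 5.52 = 8.48.

8.48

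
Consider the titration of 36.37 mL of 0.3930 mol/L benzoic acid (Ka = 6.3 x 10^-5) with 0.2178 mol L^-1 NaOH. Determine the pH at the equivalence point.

n(C6H5COOH) = 0.3930 x 0.03637 = 0.01429 mol; V(NaOH) at equivalence = 0.01429/0.2178 = 0.06563 L.
At equivalence all the acid is converted to C6H5COO-; total volume = 0.03637 + 0.06563 = 0.1020 L, so [C6H5COO-] = 0.01429/0.1020 = 0.1401 M.
Kb = Kw/Ka = 1.0e-14 / 6.3 x 10^-5 = 1.59e-10.
[OH^-] = sqrt(Kb x [C6H5COO-]) = sqrt(1.59e-10 x 0.1401) = 4.72e-6 M.
pOH = 5.33, so pH = 14.00 - 5.33 = 8.67.

8.67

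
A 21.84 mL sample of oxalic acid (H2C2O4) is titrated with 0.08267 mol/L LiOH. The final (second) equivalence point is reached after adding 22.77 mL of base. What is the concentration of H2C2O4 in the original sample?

0.0431 M

n(LiOH) = 0.08267 x 0.02277 = 0.001882 mol.
At the final (second) equivalence point, 2 mol OH^- react per mol H2C2O4, so n(H2C2O4) = 0.001882 / 2 = 0.0009412 mol.
[H2C2O4] = 0.0009412 / 0.02184 L = 0.0431 M.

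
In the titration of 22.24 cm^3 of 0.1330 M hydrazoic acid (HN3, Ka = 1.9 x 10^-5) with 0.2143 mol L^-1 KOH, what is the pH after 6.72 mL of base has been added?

Initial n(HN3) = 0.1330 x 0.02224 = 0.002958 mol.
n(KOH) added = 0.2143 x 0.006720 = 0.001440 mol, converting that many moles of HN3 to N3-.
Remaining n(HN3) = 0.001518 mol; n(N3-) = 0.001440 mol.
By Henderson-Hasselbalch, pH = pKa + log([A^-]/[HA]) = 4.72 + log(0.001440/0.001518) = 4.72 + (-0.02) = 4.70.

4.70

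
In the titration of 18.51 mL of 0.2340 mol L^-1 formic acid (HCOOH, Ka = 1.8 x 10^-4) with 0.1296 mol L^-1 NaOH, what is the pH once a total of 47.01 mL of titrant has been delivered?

12.43

n(acid) = 0.2340 x 0.01851 = 0.004331 mol; n(NaOH) added = 0.1296 x 0.04701 = 0.006092 mol.
Base is in excess by 0.006092 - 0.004331 = 0.001761 mol in a total volume of 0.06552 L.
[OH^-] = 0.001761/0.06552 = 0.02688 M, so pOH = 1.57 and pH = 14.00 - 1.57 = 12.43.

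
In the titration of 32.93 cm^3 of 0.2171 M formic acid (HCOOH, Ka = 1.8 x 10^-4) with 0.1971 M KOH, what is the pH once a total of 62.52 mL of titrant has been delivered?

n(acid) = 0.2171 x 0.03293 = 0.007149 mol; n(KOH) added = 0.1971 x 0.06252 = 0.01232 mol.
Base is in excess by 0.01232 - 0.007149 = 0.005174 mol in a total volume of 0.09545 L.
[OH^-] = 0.005174/0.09545 = 0.05420 M, so pOH = 1.27 and pH = 14.00 - 1.27 = 12.73.

12.73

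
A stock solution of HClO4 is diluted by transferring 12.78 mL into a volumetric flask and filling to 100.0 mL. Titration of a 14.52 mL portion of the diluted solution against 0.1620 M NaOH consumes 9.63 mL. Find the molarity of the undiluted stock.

n(NaOH) = 0.1620 x 0.009630 = 0.001560 mol.
n(HClO4) in the aliquot = 0.001560 mol.
[diluted HClO4] = 0.001560 / 0.01452 = 0.1074 M.
Dilution factor = 100.0/12.78 = 7.825, so [stock] = 0.1074 x 7.825 = 0.841 M.

0.841 M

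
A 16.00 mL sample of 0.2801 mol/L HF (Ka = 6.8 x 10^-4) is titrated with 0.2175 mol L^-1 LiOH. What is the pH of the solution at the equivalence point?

n(HF) = 0.2801 x 0.01600 = 0.004482 mol; V(LiOH) at equivalence = 0.004482/0.2175 = 0.02061 L.
At equivalence all the acid is converted to F-; total volume = 0.01600 + 0.02061 = 0.03661 L, so [F-] = 0.004482/0.03661 = 0.1224 M.
Kb = Kw/Ka = 1.0e-14 / 6.8 x 10^-4 = 1.47e-11.
[OH^-] = sqrt(Kb x [F-]) = sqrt(1.47e-11 x 0.1224) = 1.34e-6 M.
pOH = 5.87, so pH = 14.00 - 5.87 = 8.13.

8.13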